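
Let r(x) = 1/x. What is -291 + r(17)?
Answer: -4946/17 ≈ -290.94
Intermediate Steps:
-291 + r(17) = -291 + 1/17 = -4946/17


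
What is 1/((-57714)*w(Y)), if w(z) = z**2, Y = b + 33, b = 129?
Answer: -1/1514646216 ≈ -6.6022e-10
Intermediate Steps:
Y = 162 (Y = 129 + 33 = 162)
1/((-57714)*w(Y)) = 1/((-57714)*(162**2)) = -1/57714/26244 = -1/57714*1/26244 = -1/1514646216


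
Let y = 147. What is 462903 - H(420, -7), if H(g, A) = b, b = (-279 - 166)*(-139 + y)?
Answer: 466463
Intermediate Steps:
b = -3560 (b = (-279 - 166)*(-139 + 147) = -445*8 = -3560)
H(g, A) = -3560
462903 - H(420, -7) = 462903 - 1*(-3560) = 462903 + 3560 = 466463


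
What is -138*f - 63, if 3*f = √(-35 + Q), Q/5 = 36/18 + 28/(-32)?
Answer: -63 - 23*I*√470/2 ≈ -63.0 - 249.31*I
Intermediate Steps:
Q = 45/8 (Q = 5*(36/18 + 28/(-32)) = 5*(36*(1/18) + 28*(-1/32)) = 5*(2 - 7/8) = 5*(9/8) = 45/8 ≈ 5.6250)
f = I*√470/12 (f = √(-35 + 45/8)/3 = √(-235/8)/3 = (I*√470/4)/3 = I*√470/12 ≈ 1.8066*I)
-138*f - 63 = -23*I*√470/2 - 63 = -63 - 23*I*√470/2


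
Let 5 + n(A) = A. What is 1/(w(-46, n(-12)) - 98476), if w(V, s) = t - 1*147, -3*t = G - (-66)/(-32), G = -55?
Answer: -48/4732991 ≈ -1.0142e-5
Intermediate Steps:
n(A) = -5 + A
t = 913/48 (t = -(-55 - (-66)/(-32))/3 = -(-55 - (-66)*(-1)/32)/3 = -(-55 - 1*33/16)/3 = -(-55 - 33/16)/3 = -1/3*(-913/16) = 913/48 ≈ 19.021)
w(V, s) = -6143/48 (w(V, s) = 913/48 - 1*147 = 913/48 - 147 = -6143/48)
1/(w(-46, n(-12)) - 98476) = 1/(-6143/48 - 98476) = 1/(-4732991/48) = -48/4732991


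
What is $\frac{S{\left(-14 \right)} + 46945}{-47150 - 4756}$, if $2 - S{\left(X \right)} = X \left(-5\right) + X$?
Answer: $- \frac{46891}{51906} \approx -0.90338$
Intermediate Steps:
$S{\left(X \right)} = 2 + 4 X$ ($S{\left(X \right)} = 2 - \left(X \left(-5\right) + X\right) = 2 - \left(- 5 X + X\right) = 2 - - 4 X = 2 + 4 X$)
$\frac{S{\left(-14 \right)} + 46945}{-47150 - 4756} = \frac{\left(2 + 4 \left(-14\right)\right) + 46945}{-47150 - 4756} = \frac{\left(2 - 56\right) + 46945}{-51906} = \left(-54 + 46945\right) \left(- \frac{1}{51906}\right) = 46891 \left(- \frac{1}{51906}\right) = - \frac{46891}{51906}$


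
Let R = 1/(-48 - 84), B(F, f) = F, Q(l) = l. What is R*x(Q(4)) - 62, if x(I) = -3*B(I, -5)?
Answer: -681/11 ≈ -61.909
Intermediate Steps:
x(I) = -3*I
R = -1/132 (R = 1/(-132) = -1/132 ≈ -0.0075758)
R*x(Q(4)) - 62 = -(-1)*4/44 - 62 = -1/132*(-12) - 62 = 1/11 - 62 = -681/11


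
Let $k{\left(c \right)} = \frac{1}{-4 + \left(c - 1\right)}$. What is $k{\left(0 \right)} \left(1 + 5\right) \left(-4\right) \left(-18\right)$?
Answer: $- \frac{432}{5} \approx -86.4$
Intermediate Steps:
$k{\left(c \right)} = \frac{1}{-5 + c}$ ($k{\left(c \right)} = \frac{1}{-4 + \left(-1 + c\right)} = \frac{1}{-5 + c}$)
$k{\left(0 \right)} \left(1 + 5\right) \left(-4\right) \left(-18\right) = \frac{\left(1 + 5\right) \left(-4\right)}{-5 + 0} \left(-18\right) = \frac{6 \left(-4\right)}{-5} \left(-18\right) = \left(- \frac{1}{5}\right) \left(-24\right) \left(-18\right) = \frac{24}{5} \left(-18\right) = - \frac{432}{5}$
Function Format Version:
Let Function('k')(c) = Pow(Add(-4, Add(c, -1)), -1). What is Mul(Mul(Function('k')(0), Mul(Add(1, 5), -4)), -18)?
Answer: Rational(-432, 5) ≈ -86.400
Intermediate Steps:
Function('k')(c) = Pow(Add(-5, c), -1) (Function('k')(c) = Pow(Add(-4, Add(-1, c)), -1) = Pow(Add(-5, c), -1))
Mul(Mul(Function('k')(0), Mul(Add(1, 5), -4)), -18) = Mul(Mul(Pow(Add(-5, 0), -1), Mul(Add(1, 5), -4)), -18) = Mul(Mul(Pow(-5, -1), Mul(6, -4)), -18) = Mul(Mul(Rational(-1, 5), -24), -18) = Mul(Rational(24, 5), -18) = Rational(-432, 5)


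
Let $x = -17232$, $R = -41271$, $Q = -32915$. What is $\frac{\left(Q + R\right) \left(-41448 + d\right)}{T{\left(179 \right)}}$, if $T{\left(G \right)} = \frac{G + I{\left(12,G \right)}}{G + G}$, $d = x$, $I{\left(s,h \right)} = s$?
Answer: $\frac{1558457943840}{191} \approx 8.1595 \cdot 10^{9}$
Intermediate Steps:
$d = -17232$
$T{\left(G \right)} = \frac{12 + G}{2 G}$ ($T{\left(G \right)} = \frac{G + 12}{G + G} = \frac{12 + G}{2 G}$)
$\frac{\left(Q + R\right) \left(-41448 + d\right)}{T{\left(179 \right)}} = \frac{\left(-32915 - 41271\right) \left(-41448 - 17232\right)}{\frac{1}{2} \cdot \frac{1}{179} \left(12 + 179\right)} = \frac{\left(-74186\right) \left(-58680\right)}{\frac{1}{2} \cdot \frac{1}{179} \cdot 191} = \frac{4353234480}{\frac{191}{358}} = 4353234480 \cdot \frac{358}{191} = \frac{1558457943840}{191}$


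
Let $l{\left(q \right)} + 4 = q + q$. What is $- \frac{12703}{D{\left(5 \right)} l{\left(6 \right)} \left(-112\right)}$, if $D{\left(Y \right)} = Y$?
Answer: $\frac{12703}{4480} \approx 2.8355$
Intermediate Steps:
$l{\left(q \right)} = -4 + 2 q$ ($l{\left(q \right)} = -4 + \left(q + q\right) = -4 + 2 q$)
$- \frac{12703}{D{\left(5 \right)} l{\left(6 \right)} \left(-112\right)} = - \frac{12703}{5 \left(-4 + 2 \cdot 6\right) \left(-112\right)} = - \frac{12703}{5 \left(-4 + 12\right) \left(-112\right)} = - \frac{12703}{5 \cdot 8 \left(-112\right)} = - \frac{12703}{5 \left(-896\right)} = - \frac{12703}{-4480} = \left(-12703\right) \left(- \frac{1}{4480}\right) = \frac{12703}{4480}$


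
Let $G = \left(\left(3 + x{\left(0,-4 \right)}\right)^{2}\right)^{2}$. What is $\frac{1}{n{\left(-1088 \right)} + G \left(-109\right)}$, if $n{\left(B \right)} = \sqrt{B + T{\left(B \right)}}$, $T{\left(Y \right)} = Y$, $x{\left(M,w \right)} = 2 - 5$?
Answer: $- \frac{i \sqrt{34}}{272} \approx - 0.021437 i$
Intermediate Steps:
$x{\left(M,w \right)} = -3$
$n{\left(B \right)} = \sqrt{2} \sqrt{B}$ ($n{\left(B \right)} = \sqrt{B + B} = \sqrt{2 B} = \sqrt{2} \sqrt{B}$)
$G = 0$ ($G = \left(\left(3 - 3\right)^{2}\right)^{2} = \left(0^{2}\right)^{2} = 0^{2} = 0$)
$\frac{1}{n{\left(-1088 \right)} + G \left(-109\right)} = \frac{1}{\sqrt{2} \sqrt{-1088} + 0 \left(-109\right)} = \frac{1}{\sqrt{2} \cdot 8 i \sqrt{17} + 0} = \frac{1}{8 i \sqrt{34} + 0} = \frac{1}{8 i \sqrt{34}} = - \frac{i \sqrt{34}}{272}$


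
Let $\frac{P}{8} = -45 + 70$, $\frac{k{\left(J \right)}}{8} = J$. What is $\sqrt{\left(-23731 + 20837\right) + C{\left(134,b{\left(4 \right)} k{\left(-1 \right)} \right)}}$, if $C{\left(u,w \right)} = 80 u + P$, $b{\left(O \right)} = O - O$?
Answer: $\sqrt{8026} \approx 89.588$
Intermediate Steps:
$k{\left(J \right)} = 8 J$
$P = 200$ ($P = 8 \left(-45 + 70\right) = 8 \cdot 25 = 200$)
$b{\left(O \right)} = 0$
$C{\left(u,w \right)} = 200 + 80 u$ ($C{\left(u,w \right)} = 80 u + 200 = 200 + 80 u$)
$\sqrt{\left(-23731 + 20837\right) + C{\left(134,b{\left(4 \right)} k{\left(-1 \right)} \right)}} = \sqrt{\left(-23731 + 20837\right) + \left(200 + 80 \cdot 134\right)} = \sqrt{-2894 + \left(200 + 10720\right)} = \sqrt{-2894 + 10920} = \sqrt{8026}$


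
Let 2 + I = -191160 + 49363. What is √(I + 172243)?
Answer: 2*√7611 ≈ 174.48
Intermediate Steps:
I = -141799 (I = -2 + (-191160 + 49363) = -2 - 141797 = -141799)
√(I + 172243) = √(-141799 + 172243) = √30444 = 2*√7611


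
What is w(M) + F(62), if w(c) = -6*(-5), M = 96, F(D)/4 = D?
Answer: 278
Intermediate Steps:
F(D) = 4*D
w(c) = 30
w(M) + F(62) = 30 + 4*62 = 30 + 248 = 278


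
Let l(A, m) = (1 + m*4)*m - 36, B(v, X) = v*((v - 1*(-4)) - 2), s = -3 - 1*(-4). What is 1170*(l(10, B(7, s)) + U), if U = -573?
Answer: 17936100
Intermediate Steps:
s = 1 (s = -3 + 4 = 1)
B(v, X) = v*(2 + v) (B(v, X) = v*((v + 4) - 2) = v*((4 + v) - 2) = v*(2 + v))
l(A, m) = -36 + m*(1 + 4*m) (l(A, m) = (1 + 4*m)*m - 36 = m*(1 + 4*m) - 36 = -36 + m*(1 + 4*m))
1170*(l(10, B(7, s)) + U) = 1170*((-36 + 7*(2 + 7) + 4*(7*(2 + 7))²) - 573) = 1170*((-36 + 7*9 + 4*(7*9)²) - 573) = 1170*((-36 + 63 + 4*63²) - 573) = 1170*((-36 + 63 + 4*3969) - 573) = 1170*((-36 + 63 + 15876) - 573) = 1170*(15903 - 573) = 1170*15330 = 17936100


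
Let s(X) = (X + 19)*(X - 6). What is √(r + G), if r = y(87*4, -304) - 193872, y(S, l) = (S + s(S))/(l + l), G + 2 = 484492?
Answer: √1677413879/76 ≈ 538.90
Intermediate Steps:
G = 484490 (G = -2 + 484492 = 484490)
s(X) = (-6 + X)*(19 + X) (s(X) = (19 + X)*(-6 + X) = (-6 + X)*(19 + X))
y(S, l) = (-114 + S² + 14*S)/(2*l) (y(S, l) = (S + (-114 + S² + 13*S))/(l + l) = (-114 + S² + 14*S)/((2*l)) = (-114 + S² + 14*S)*(1/(2*l)) = (-114 + S² + 14*S)/(2*l))
r = -59000019/304 (r = (½)*(-114 + (87*4)² + 14*(87*4))/(-304) - 193872 = (½)*(-1/304)*(-114 + 348² + 14*348) - 193872 = (½)*(-1/304)*(-114 + 121104 + 4872) - 193872 = (½)*(-1/304)*125862 - 193872 = -62931/304 - 193872 = -59000019/304 ≈ -1.9408e+5)
√(r + G) = √(-59000019/304 + 484490) = √(88284941/304) = √1677413879/76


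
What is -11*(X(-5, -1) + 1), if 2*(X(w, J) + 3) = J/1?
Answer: 55/2 ≈ 27.500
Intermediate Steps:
X(w, J) = -3 + J/2 (X(w, J) = -3 + (J/1)/2 = -3 + (J*1)/2 = -3 + J/2)
-11*(X(-5, -1) + 1) = -11*((-3 + (½)*(-1)) + 1) = -11*((-3 - ½) + 1) = -11*(-7/2 + 1) = -11*(-5/2) = 55/2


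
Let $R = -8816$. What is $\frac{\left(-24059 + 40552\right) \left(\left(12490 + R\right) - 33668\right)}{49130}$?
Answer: $- \frac{247345521}{24565} \approx -10069.0$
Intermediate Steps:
$\frac{\left(-24059 + 40552\right) \left(\left(12490 + R\right) - 33668\right)}{49130} = \frac{\left(-24059 + 40552\right) \left(\left(12490 - 8816\right) - 33668\right)}{49130} = 16493 \left(3674 - 33668\right) \frac{1}{49130} = 16493 \left(-29994\right) \frac{1}{49130} = \left(-494691042\right) \frac{1}{49130} = - \frac{247345521}{24565}$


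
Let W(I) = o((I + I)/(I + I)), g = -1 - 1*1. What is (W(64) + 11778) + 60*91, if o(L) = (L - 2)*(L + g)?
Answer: 17239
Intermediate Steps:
g = -2 (g = -1 - 1 = -2)
o(L) = (-2 + L)² (o(L) = (L - 2)*(L - 2) = (-2 + L)*(-2 + L) = (-2 + L)²)
W(I) = 1 (W(I) = 4 + ((I + I)/(I + I))² - 4*(I + I)/(I + I) = 4 + ((2*I)/((2*I)))² - 4*2*I/(2*I) = 4 + ((2*I)*(1/(2*I)))² - 4*2*I*1/(2*I) = 4 + 1² - 4*1 = 4 + 1 - 4 = 1)
(W(64) + 11778) + 60*91 = (1 + 11778) + 60*91 = 11779 + 5460 = 17239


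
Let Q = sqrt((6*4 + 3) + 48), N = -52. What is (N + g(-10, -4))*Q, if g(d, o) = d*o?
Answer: -60*sqrt(3) ≈ -103.92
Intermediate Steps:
Q = 5*sqrt(3) (Q = sqrt((24 + 3) + 48) = sqrt(27 + 48) = sqrt(75) = 5*sqrt(3) ≈ 8.6602)
(N + g(-10, -4))*Q = (-52 - 10*(-4))*(5*sqrt(3)) = (-52 + 40)*(5*sqrt(3)) = -60*sqrt(3)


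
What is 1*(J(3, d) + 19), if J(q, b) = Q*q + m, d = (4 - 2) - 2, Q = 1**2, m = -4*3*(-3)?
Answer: 58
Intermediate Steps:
m = 36 (m = -12*(-3) = 36)
Q = 1
d = 0 (d = 2 - 2 = 0)
J(q, b) = 36 + q (J(q, b) = 1*q + 36 = q + 36 = 36 + q)
1*(J(3, d) + 19) = 1*((36 + 3) + 19) = 1*(39 + 19) = 1*58 = 58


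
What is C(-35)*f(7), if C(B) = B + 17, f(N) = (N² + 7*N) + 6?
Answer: -1872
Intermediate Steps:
f(N) = 6 + N² + 7*N
C(B) = 17 + B
C(-35)*f(7) = (17 - 35)*(6 + 7² + 7*7) = -18*(6 + 49 + 49) = -18*104 = -1872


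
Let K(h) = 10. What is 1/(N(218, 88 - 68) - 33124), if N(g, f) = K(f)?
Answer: -1/33114 ≈ -3.0199e-5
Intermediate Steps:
N(g, f) = 10
1/(N(218, 88 - 68) - 33124) = 1/(10 - 33124) = 1/(-33114) = -1/33114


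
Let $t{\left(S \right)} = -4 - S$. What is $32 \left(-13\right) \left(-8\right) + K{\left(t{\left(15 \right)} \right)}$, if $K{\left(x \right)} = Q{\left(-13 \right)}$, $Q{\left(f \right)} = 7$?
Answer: $3335$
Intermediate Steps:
$K{\left(x \right)} = 7$
$32 \left(-13\right) \left(-8\right) + K{\left(t{\left(15 \right)} \right)} = 32 \left(-13\right) \left(-8\right) + 7 = \left(-416\right) \left(-8\right) + 7 = 3328 + 7 = 3335$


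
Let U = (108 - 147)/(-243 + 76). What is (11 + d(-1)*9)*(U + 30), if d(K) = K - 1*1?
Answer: -35343/167 ≈ -211.63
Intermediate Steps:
d(K) = -1 + K (d(K) = K - 1 = -1 + K)
U = 39/167 (U = -39/(-167) = -39*(-1/167) = 39/167 ≈ 0.23353)
(11 + d(-1)*9)*(U + 30) = (11 + (-1 - 1)*9)*(39/167 + 30) = (11 - 2*9)*(5049/167) = (11 - 18)*(5049/167) = -7*5049/167 = -35343/167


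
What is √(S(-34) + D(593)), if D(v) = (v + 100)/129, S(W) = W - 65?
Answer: I*√173118/43 ≈ 9.6761*I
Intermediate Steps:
S(W) = -65 + W
D(v) = 100/129 + v/129 (D(v) = (100 + v)*(1/129) = 100/129 + v/129)
√(S(-34) + D(593)) = √((-65 - 34) + (100/129 + (1/129)*593)) = √(-99 + (100/129 + 593/129)) = √(-99 + 231/43) = √(-4026/43) = I*√173118/43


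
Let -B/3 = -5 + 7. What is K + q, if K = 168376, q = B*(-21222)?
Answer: 295708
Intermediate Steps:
B = -6 (B = -3*(-5 + 7) = -3*2 = -6)
q = 127332 (q = -6*(-21222) = 127332)
K + q = 168376 + 127332 = 295708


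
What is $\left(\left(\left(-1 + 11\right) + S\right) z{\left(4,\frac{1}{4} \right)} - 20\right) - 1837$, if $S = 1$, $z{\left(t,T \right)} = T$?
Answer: $- \frac{7417}{4} \approx -1854.3$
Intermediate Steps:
$\left(\left(\left(-1 + 11\right) + S\right) z{\left(4,\frac{1}{4} \right)} - 20\right) - 1837 = \left(\frac{\left(-1 + 11\right) + 1}{4} - 20\right) - 1837 = \left(\left(10 + 1\right) \frac{1}{4} - 20\right) - 1837 = \left(11 \cdot \frac{1}{4} - 20\right) - 1837 = \left(\frac{11}{4} - 20\right) - 1837 = - \frac{69}{4} - 1837 = - \frac{7417}{4}$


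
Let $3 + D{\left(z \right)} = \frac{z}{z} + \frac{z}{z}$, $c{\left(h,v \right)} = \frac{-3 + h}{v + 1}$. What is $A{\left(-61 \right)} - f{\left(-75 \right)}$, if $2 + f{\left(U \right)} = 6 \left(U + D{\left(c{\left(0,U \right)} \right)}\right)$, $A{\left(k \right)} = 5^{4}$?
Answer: $1083$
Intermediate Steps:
$c{\left(h,v \right)} = \frac{-3 + h}{1 + v}$
$A{\left(k \right)} = 625$
$D{\left(z \right)} = -1$ ($D{\left(z \right)} = -3 + \left(\frac{z}{z} + \frac{z}{z}\right) = -3 + \left(1 + 1\right) = -3 + 2 = -1$)
$f{\left(U \right)} = -8 + 6 U$ ($f{\left(U \right)} = -2 + 6 \left(U - 1\right) = -2 + 6 \left(-1 + U\right) = -2 + \left(-6 + 6 U\right) = -8 + 6 U$)
$A{\left(-61 \right)} - f{\left(-75 \right)} = 625 - \left(-8 + 6 \left(-75\right)\right) = 625 - \left(-8 - 450\right) = 625 - -458 = 625 + 458 = 1083$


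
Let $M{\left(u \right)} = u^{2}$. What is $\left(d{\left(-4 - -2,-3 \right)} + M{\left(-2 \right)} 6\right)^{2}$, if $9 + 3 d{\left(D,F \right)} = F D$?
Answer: $529$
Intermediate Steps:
$d{\left(D,F \right)} = -3 + \frac{D F}{3}$ ($d{\left(D,F \right)} = -3 + \frac{F D}{3} = -3 + \frac{D F}{3}$)
$\left(d{\left(-4 - -2,-3 \right)} + M{\left(-2 \right)} 6\right)^{2} = \left(\left(-3 + \frac{1}{3} \left(-4 - -2\right) \left(-3\right)\right) + \left(-2\right)^{2} \cdot 6\right)^{2} = \left(\left(-3 + \frac{1}{3} \left(-4 + 2\right) \left(-3\right)\right) + 4 \cdot 6\right)^{2} = \left(\left(-3 + \frac{1}{3} \left(-2\right) \left(-3\right)\right) + 24\right)^{2} = \left(\left(-3 + 2\right) + 24\right)^{2} = \left(-1 + 24\right)^{2} = 23^{2} = 529$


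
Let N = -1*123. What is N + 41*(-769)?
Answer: -31652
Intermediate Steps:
N = -123
N + 41*(-769) = -123 + 41*(-769) = -123 - 31529 = -31652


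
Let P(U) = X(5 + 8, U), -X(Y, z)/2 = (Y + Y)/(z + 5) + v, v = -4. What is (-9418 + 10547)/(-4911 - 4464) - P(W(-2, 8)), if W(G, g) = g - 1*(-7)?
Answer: -51754/9375 ≈ -5.5204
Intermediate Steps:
X(Y, z) = 8 - 4*Y/(5 + z) (X(Y, z) = -2*((Y + Y)/(z + 5) - 4) = -2*((2*Y)/(5 + z) - 4) = -2*(2*Y/(5 + z) - 4) = -2*(-4 + 2*Y/(5 + z)) = 8 - 4*Y/(5 + z))
W(G, g) = 7 + g (W(G, g) = g + 7 = 7 + g)
P(U) = 4*(-3 + 2*U)/(5 + U) (P(U) = 4*(10 - (5 + 8) + 2*U)/(5 + U) = 4*(10 - 1*13 + 2*U)/(5 + U) = 4*(10 - 13 + 2*U)/(5 + U) = 4*(-3 + 2*U)/(5 + U))
(-9418 + 10547)/(-4911 - 4464) - P(W(-2, 8)) = (-9418 + 10547)/(-4911 - 4464) - 4*(-3 + 2*(7 + 8))/(5 + (7 + 8)) = 1129/(-9375) - 4*(-3 + 2*15)/(5 + 15) = 1129*(-1/9375) - 4*(-3 + 30)/20 = -1129/9375 - 4*27/20 = -1129/9375 - 1*27/5 = -1129/9375 - 27/5 = -51754/9375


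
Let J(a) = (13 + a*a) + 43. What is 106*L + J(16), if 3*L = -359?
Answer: -37118/3 ≈ -12373.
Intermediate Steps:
L = -359/3 (L = (⅓)*(-359) = -359/3 ≈ -119.67)
J(a) = 56 + a² (J(a) = (13 + a²) + 43 = 56 + a²)
106*L + J(16) = 106*(-359/3) + (56 + 16²) = -38054/3 + (56 + 256) = -38054/3 + 312 = -37118/3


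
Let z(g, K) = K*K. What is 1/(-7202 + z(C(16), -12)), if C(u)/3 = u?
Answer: -1/7058 ≈ -0.00014168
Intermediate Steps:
C(u) = 3*u
z(g, K) = K²
1/(-7202 + z(C(16), -12)) = 1/(-7202 + (-12)²) = 1/(-7202 + 144) = 1/(-7058) = -1/7058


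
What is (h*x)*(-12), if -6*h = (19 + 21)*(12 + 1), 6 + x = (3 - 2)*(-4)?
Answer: -10400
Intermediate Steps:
x = -10 (x = -6 + (3 - 2)*(-4) = -6 + 1*(-4) = -6 - 4 = -10)
h = -260/3 (h = -(19 + 21)*(12 + 1)/6 = -20*13/3 = -1/6*520 = -260/3 ≈ -86.667)
(h*x)*(-12) = -260/3*(-10)*(-12) = (2600/3)*(-12) = -10400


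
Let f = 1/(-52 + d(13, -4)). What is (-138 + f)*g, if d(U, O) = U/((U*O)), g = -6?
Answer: 173076/209 ≈ 828.12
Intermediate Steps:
d(U, O) = 1/O (d(U, O) = U/((O*U)) = U*(1/(O*U)) = 1/O)
f = -4/209 (f = 1/(-52 + 1/(-4)) = 1/(-52 - ¼) = 1/(-209/4) = -4/209 ≈ -0.019139)
(-138 + f)*g = (-138 - 4/209)*(-6) = -28846/209*(-6) = 173076/209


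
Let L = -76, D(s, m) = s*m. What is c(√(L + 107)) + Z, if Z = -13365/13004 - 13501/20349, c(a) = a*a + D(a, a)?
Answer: 15958809163/264618396 ≈ 60.309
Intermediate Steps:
D(s, m) = m*s
c(a) = 2*a² (c(a) = a*a + a*a = a² + a² = 2*a²)
Z = -447531389/264618396 (Z = -13365*1/13004 - 13501*1/20349 = -13365/13004 - 13501/20349 = -447531389/264618396 ≈ -1.6912)
c(√(L + 107)) + Z = 2*(√(-76 + 107))² - 447531389/264618396 = 2*(√31)² - 447531389/264618396 = 2*31 - 447531389/264618396 = 62 - 447531389/264618396 = 15958809163/264618396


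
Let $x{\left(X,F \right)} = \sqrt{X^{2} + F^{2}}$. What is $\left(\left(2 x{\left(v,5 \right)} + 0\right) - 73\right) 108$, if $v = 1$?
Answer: $-7884 + 216 \sqrt{26} \approx -6782.6$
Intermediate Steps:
$x{\left(X,F \right)} = \sqrt{F^{2} + X^{2}}$
$\left(\left(2 x{\left(v,5 \right)} + 0\right) - 73\right) 108 = \left(\left(2 \sqrt{5^{2} + 1^{2}} + 0\right) - 73\right) 108 = \left(\left(2 \sqrt{25 + 1} + 0\right) - 73\right) 108 = \left(\left(2 \sqrt{26} + 0\right) - 73\right) 108 = \left(2 \sqrt{26} - 73\right) 108 = \left(-73 + 2 \sqrt{26}\right) 108 = -7884 + 216 \sqrt{26}$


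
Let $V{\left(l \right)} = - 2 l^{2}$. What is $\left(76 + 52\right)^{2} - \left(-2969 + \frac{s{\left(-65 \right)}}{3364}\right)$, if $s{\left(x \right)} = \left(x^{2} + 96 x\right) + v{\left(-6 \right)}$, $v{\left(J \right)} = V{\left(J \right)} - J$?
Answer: $\frac{65105573}{3364} \approx 19354.0$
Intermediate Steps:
$v{\left(J \right)} = - J - 2 J^{2}$ ($v{\left(J \right)} = - 2 J^{2} - J = - J - 2 J^{2}$)
$s{\left(x \right)} = -66 + x^{2} + 96 x$ ($s{\left(x \right)} = \left(x^{2} + 96 x\right) - 6 \left(-1 - -12\right) = \left(x^{2} + 96 x\right) - 6 \left(-1 + 12\right) = \left(x^{2} + 96 x\right) - 66 = -66 + x^{2} + 96 x$)
$\left(76 + 52\right)^{2} - \left(-2969 + \frac{s{\left(-65 \right)}}{3364}\right) = \left(76 + 52\right)^{2} + \left(2969 - \frac{-66 + \left(-65\right)^{2} + 96 \left(-65\right)}{3364}\right) = 128^{2} + \left(2969 - \left(-66 + 4225 - 6240\right) \frac{1}{3364}\right) = 16384 + \left(2969 - \left(-2081\right) \frac{1}{3364}\right) = 16384 + \left(2969 - - \frac{2081}{3364}\right) = 16384 + \left(2969 + \frac{2081}{3364}\right) = 16384 + \frac{9989797}{3364} = \frac{65105573}{3364}$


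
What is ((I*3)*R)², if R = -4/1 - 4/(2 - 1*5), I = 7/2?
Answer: 784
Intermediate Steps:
I = 7/2 (I = 7*(½) = 7/2 ≈ 3.5000)
R = -8/3 (R = -4*1 - 4/(2 - 5) = -4 - 4/(-3) = -4 - 4*(-⅓) = -4 + 4/3 = -8/3 ≈ -2.6667)
((I*3)*R)² = (((7/2)*3)*(-8/3))² = ((21/2)*(-8/3))² = (-28)² = 784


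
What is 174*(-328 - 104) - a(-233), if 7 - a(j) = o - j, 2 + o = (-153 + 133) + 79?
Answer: -74885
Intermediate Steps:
o = 57 (o = -2 + ((-153 + 133) + 79) = -2 + (-20 + 79) = -2 + 59 = 57)
a(j) = -50 + j (a(j) = 7 - (57 - j) = 7 + (-57 + j) = -50 + j)
174*(-328 - 104) - a(-233) = 174*(-328 - 104) - (-50 - 233) = 174*(-432) - 1*(-283) = -75168 + 283 = -74885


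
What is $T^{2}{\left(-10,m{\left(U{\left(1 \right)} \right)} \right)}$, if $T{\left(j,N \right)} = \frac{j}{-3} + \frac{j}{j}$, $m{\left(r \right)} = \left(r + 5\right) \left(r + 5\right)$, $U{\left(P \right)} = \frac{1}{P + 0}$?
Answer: $\frac{169}{9} \approx 18.778$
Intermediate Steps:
$U{\left(P \right)} = \frac{1}{P}$
$m{\left(r \right)} = \left(5 + r\right)^{2}$ ($m{\left(r \right)} = \left(5 + r\right) \left(5 + r\right) = \left(5 + r\right)^{2}$)
$T{\left(j,N \right)} = 1 - \frac{j}{3}$ ($T{\left(j,N \right)} = j \left(- \frac{1}{3}\right) + 1 = - \frac{j}{3} + 1 = 1 - \frac{j}{3}$)
$T^{2}{\left(-10,m{\left(U{\left(1 \right)} \right)} \right)} = \left(1 - - \frac{10}{3}\right)^{2} = \left(1 + \frac{10}{3}\right)^{2} = \left(\frac{13}{3}\right)^{2} = \frac{169}{9}$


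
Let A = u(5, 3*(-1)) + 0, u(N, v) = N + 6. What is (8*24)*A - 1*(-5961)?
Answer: 8073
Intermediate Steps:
u(N, v) = 6 + N
A = 11 (A = (6 + 5) + 0 = 11 + 0 = 11)
(8*24)*A - 1*(-5961) = (8*24)*11 - 1*(-5961) = 192*11 + 5961 = 2112 + 5961 = 8073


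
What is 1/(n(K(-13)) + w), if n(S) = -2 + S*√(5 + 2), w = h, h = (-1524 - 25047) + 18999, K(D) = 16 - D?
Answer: -1082/8194227 - 29*√7/57359589 ≈ -0.00013338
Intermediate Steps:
h = -7572 (h = -26571 + 18999 = -7572)
w = -7572
n(S) = -2 + S*√7
1/(n(K(-13)) + w) = 1/((-2 + (16 - 1*(-13))*√7) - 7572) = 1/((-2 + (16 + 13)*√7) - 7572) = 1/((-2 + 29*√7) - 7572) = 1/(-7574 + 29*√7)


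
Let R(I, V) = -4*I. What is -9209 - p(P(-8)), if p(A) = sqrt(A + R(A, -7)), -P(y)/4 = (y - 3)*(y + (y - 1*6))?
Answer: -9209 - 22*sqrt(6) ≈ -9262.9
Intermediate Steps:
P(y) = -4*(-6 + 2*y)*(-3 + y) (P(y) = -4*(y - 3)*(y + (y - 1*6)) = -4*(-3 + y)*(y + (y - 6)) = -4*(-3 + y)*(y + (-6 + y)) = -4*(-3 + y)*(-6 + 2*y) = -4*(-6 + 2*y)*(-3 + y))
p(A) = sqrt(3)*sqrt(-A) (p(A) = sqrt(A - 4*A) = sqrt(-3*A) = sqrt(3)*sqrt(-A))
-9209 - p(P(-8)) = -9209 - sqrt(3)*sqrt(-(-72 - 8*(-8)**2 + 48*(-8))) = -9209 - sqrt(3)*sqrt(-(-72 - 8*64 - 384)) = -9209 - sqrt(3)*sqrt(-(-72 - 512 - 384)) = -9209 - sqrt(3)*sqrt(-1*(-968)) = -9209 - sqrt(3)*sqrt(968) = -9209 - sqrt(3)*22*sqrt(2) = -9209 - 22*sqrt(6)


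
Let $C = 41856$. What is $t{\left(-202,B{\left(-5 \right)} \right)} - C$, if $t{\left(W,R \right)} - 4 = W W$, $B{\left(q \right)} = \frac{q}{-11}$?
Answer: $-1048$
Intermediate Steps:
$B{\left(q \right)} = - \frac{q}{11}$ ($B{\left(q \right)} = q \left(- \frac{1}{11}\right) = - \frac{q}{11}$)
$t{\left(W,R \right)} = 4 + W^{2}$ ($t{\left(W,R \right)} = 4 + W W = 4 + W^{2}$)
$t{\left(-202,B{\left(-5 \right)} \right)} - C = \left(4 + \left(-202\right)^{2}\right) - 41856 = \left(4 + 40804\right) - 41856 = 40808 - 41856 = -1048$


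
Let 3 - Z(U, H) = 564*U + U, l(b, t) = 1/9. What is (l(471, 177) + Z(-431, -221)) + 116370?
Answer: 3238993/9 ≈ 3.5989e+5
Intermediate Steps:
l(b, t) = ⅑
Z(U, H) = 3 - 565*U (Z(U, H) = 3 - (564*U + U) = 3 - 565*U)
(l(471, 177) + Z(-431, -221)) + 116370 = (⅑ + (3 - 565*(-431))) + 116370 = (⅑ + (3 + 243515)) + 116370 = (⅑ + 243518) + 116370 = 2191663/9 + 116370 = 3238993/9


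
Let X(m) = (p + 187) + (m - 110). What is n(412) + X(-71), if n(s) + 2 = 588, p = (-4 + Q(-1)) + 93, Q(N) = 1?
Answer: 682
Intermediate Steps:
p = 90 (p = (-4 + 1) + 93 = -3 + 93 = 90)
n(s) = 586 (n(s) = -2 + 588 = 586)
X(m) = 167 + m (X(m) = (90 + 187) + (m - 110) = 277 + (-110 + m) = 167 + m)
n(412) + X(-71) = 586 + (167 - 71) = 586 + 96 = 682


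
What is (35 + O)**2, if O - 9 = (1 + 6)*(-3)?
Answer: 529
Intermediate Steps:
O = -12 (O = 9 + (1 + 6)*(-3) = 9 + 7*(-3) = 9 - 21 = -12)
(35 + O)**2 = (35 - 12)**2 = 23**2 = 529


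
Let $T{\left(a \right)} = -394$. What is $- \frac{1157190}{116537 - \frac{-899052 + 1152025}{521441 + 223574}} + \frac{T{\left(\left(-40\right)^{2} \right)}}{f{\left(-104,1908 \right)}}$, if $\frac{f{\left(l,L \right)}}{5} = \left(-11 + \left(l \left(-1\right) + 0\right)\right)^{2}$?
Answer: $- \frac{18658378044822779}{1877299182873045} \approx -9.9389$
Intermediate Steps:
$f{\left(l,L \right)} = 5 \left(-11 - l\right)^{2}$ ($f{\left(l,L \right)} = 5 \left(-11 + \left(l \left(-1\right) + 0\right)\right)^{2} = 5 \left(-11 + \left(- l + 0\right)\right)^{2} = 5 \left(-11 - l\right)^{2}$)
$- \frac{1157190}{116537 - \frac{-899052 + 1152025}{521441 + 223574}} + \frac{T{\left(\left(-40\right)^{2} \right)}}{f{\left(-104,1908 \right)}} = - \frac{1157190}{116537 - \frac{-899052 + 1152025}{521441 + 223574}} - \frac{394}{5 \left(11 - 104\right)^{2}} = - \frac{1157190}{116537 - \frac{252973}{745015}} - \frac{394}{5 \left(-93\right)^{2}} = - \frac{1157190}{116537 - 252973 \cdot \frac{1}{745015}} - \frac{394}{5 \cdot 8649} = - \frac{1157190}{116537 - \frac{252973}{745015}} - \frac{394}{43245} = - \frac{1157190}{\frac{86821560082}{745015}} - \frac{394}{43245} = \left(-1157190\right) \frac{745015}{86821560082} - \frac{394}{43245} = - \frac{431061953925}{43410780041} - \frac{394}{43245} = - \frac{18658378044822779}{1877299182873045}$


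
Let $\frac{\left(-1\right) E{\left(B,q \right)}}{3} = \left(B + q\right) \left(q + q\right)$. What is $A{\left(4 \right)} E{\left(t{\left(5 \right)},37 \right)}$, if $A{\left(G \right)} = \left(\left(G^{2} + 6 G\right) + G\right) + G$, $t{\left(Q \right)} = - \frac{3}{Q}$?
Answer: $- \frac{1939392}{5} \approx -3.8788 \cdot 10^{5}$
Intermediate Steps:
$E{\left(B,q \right)} = - 6 q \left(B + q\right)$ ($E{\left(B,q \right)} = - 3 \left(B + q\right) \left(q + q\right) = - 3 \left(B + q\right) 2 q = - 3 \cdot 2 q \left(B + q\right) = - 6 q \left(B + q\right)$)
$A{\left(G \right)} = G^{2} + 8 G$ ($A{\left(G \right)} = \left(G^{2} + 7 G\right) + G = G^{2} + 8 G$)
$A{\left(4 \right)} E{\left(t{\left(5 \right)},37 \right)} = 4 \left(8 + 4\right) \left(\left(-6\right) 37 \left(- \frac{3}{5} + 37\right)\right) = 4 \cdot 12 \left(\left(-6\right) 37 \left(\left(-3\right) \frac{1}{5} + 37\right)\right) = 48 \left(\left(-6\right) 37 \left(- \frac{3}{5} + 37\right)\right) = 48 \left(\left(-6\right) 37 \cdot \frac{182}{5}\right) = 48 \left(- \frac{40404}{5}\right) = - \frac{1939392}{5}$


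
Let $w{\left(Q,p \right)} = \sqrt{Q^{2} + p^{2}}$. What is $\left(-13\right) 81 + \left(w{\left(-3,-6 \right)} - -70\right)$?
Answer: $-983 + 3 \sqrt{5} \approx -976.29$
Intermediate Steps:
$\left(-13\right) 81 + \left(w{\left(-3,-6 \right)} - -70\right) = \left(-13\right) 81 + \left(\sqrt{\left(-3\right)^{2} + \left(-6\right)^{2}} - -70\right) = -1053 + \left(\sqrt{9 + 36} + 70\right) = -1053 + \left(\sqrt{45} + 70\right) = -1053 + \left(3 \sqrt{5} + 70\right) = -1053 + \left(70 + 3 \sqrt{5}\right) = -983 + 3 \sqrt{5}$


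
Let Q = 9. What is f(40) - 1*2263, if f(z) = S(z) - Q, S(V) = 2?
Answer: -2270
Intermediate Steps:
f(z) = -7 (f(z) = 2 - 1*9 = 2 - 9 = -7)
f(40) - 1*2263 = -7 - 1*2263 = -7 - 2263 = -2270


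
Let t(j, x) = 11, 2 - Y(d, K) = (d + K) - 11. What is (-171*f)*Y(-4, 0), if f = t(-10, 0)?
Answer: -31977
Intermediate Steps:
Y(d, K) = 13 - K - d (Y(d, K) = 2 - ((d + K) - 11) = 2 - ((K + d) - 11) = 2 - (-11 + K + d) = 2 + (11 - K - d) = 13 - K - d)
f = 11
(-171*f)*Y(-4, 0) = (-171*11)*(13 - 1*0 - 1*(-4)) = -1881*(13 + 0 + 4) = -1881*17 = -31977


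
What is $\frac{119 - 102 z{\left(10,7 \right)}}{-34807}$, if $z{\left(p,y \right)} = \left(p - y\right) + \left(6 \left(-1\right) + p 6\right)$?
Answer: $\frac{5695}{34807} \approx 0.16362$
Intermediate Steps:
$z{\left(p,y \right)} = -6 - y + 7 p$ ($z{\left(p,y \right)} = \left(p - y\right) + \left(-6 + 6 p\right) = -6 - y + 7 p$)
$\frac{119 - 102 z{\left(10,7 \right)}}{-34807} = \frac{119 - 102 \left(-6 - 7 + 7 \cdot 10\right)}{-34807} = \left(119 - 102 \left(-6 - 7 + 70\right)\right) \left(- \frac{1}{34807}\right) = \left(119 - 5814\right) \left(- \frac{1}{34807}\right) = \left(-5695\right) \left(- \frac{1}{34807}\right) = \frac{5695}{34807}$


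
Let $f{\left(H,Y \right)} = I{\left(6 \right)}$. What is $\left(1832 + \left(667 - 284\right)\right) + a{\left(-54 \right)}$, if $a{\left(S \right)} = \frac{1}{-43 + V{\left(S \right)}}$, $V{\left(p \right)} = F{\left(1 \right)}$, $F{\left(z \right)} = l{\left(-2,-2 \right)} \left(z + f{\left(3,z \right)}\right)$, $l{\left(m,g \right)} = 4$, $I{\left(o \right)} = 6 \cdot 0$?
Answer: $\frac{86384}{39} \approx 2215.0$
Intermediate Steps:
$I{\left(o \right)} = 0$
$f{\left(H,Y \right)} = 0$
$F{\left(z \right)} = 4 z$ ($F{\left(z \right)} = 4 \left(z + 0\right) = 4 z$)
$V{\left(p \right)} = 4$ ($V{\left(p \right)} = 4 \cdot 1 = 4$)
$a{\left(S \right)} = - \frac{1}{39}$ ($a{\left(S \right)} = \frac{1}{-43 + 4} = \frac{1}{-39} = - \frac{1}{39}$)
$\left(1832 + \left(667 - 284\right)\right) + a{\left(-54 \right)} = \left(1832 + \left(667 - 284\right)\right) - \frac{1}{39} = \left(1832 + 383\right) - \frac{1}{39} = 2215 - \frac{1}{39} = \frac{86384}{39}$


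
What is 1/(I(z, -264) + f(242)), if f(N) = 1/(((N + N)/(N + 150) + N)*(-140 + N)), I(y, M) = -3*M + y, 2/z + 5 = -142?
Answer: 59568663/47177573039 ≈ 0.0012626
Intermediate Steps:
z = -2/147 (z = 2/(-5 - 142) = 2/(-147) = 2*(-1/147) = -2/147 ≈ -0.013605)
I(y, M) = y - 3*M
f(N) = 1/((-140 + N)*(N + 2*N/(150 + N))) (f(N) = 1/(((2*N)/(150 + N) + N)*(-140 + N)) = 1/((2*N/(150 + N) + N)*(-140 + N)) = 1/((N + 2*N/(150 + N))*(-140 + N)) = 1/((-140 + N)*(N + 2*N/(150 + N))))
1/(I(z, -264) + f(242)) = 1/((-2/147 - 3*(-264)) + (150 + 242)/(242*(-21280 + 242² + 12*242))) = 1/((-2/147 + 792) + (1/242)*392/(-21280 + 58564 + 2904)) = 1/(116422/147 + (1/242)*392/40188) = 1/(116422/147 + (1/242)*(1/40188)*392) = 1/(116422/147 + 49/1215687) = 1/(47177573039/59568663) = 59568663/47177573039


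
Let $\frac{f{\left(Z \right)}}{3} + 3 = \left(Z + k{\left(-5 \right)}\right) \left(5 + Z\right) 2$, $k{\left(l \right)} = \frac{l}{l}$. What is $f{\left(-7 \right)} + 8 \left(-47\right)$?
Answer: $-313$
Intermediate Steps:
$k{\left(l \right)} = 1$
$f{\left(Z \right)} = -9 + 6 \left(1 + Z\right) \left(5 + Z\right)$ ($f{\left(Z \right)} = -9 + 3 \left(Z + 1\right) \left(5 + Z\right) 2 = -9 + 3 \left(1 + Z\right) \left(5 + Z\right) 2 = -9 + 3 \cdot 2 \left(1 + Z\right) \left(5 + Z\right) = -9 + 6 \left(1 + Z\right) \left(5 + Z\right)$)
$f{\left(-7 \right)} + 8 \left(-47\right) = \left(21 + 6 \left(-7\right)^{2} + 36 \left(-7\right)\right) + 8 \left(-47\right) = \left(21 + 6 \cdot 49 - 252\right) - 376 = \left(21 + 294 - 252\right) - 376 = 63 - 376 = -313$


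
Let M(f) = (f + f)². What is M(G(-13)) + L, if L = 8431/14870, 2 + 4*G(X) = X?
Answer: 1689737/29740 ≈ 56.817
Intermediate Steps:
G(X) = -½ + X/4
L = 8431/14870 (L = 8431*(1/14870) = 8431/14870 ≈ 0.56698)
M(f) = 4*f² (M(f) = (2*f)² = 4*f²)
M(G(-13)) + L = 4*(-½ + (¼)*(-13))² + 8431/14870 = 4*(-½ - 13/4)² + 8431/14870 = 4*(-15/4)² + 8431/14870 = 4*(225/16) + 8431/14870 = 225/4 + 8431/14870 = 1689737/29740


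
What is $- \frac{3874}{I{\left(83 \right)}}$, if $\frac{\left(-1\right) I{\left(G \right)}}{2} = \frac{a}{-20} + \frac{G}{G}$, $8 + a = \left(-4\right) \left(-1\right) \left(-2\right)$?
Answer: $\frac{9685}{9} \approx 1076.1$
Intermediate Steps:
$a = -16$ ($a = -8 + \left(-4\right) \left(-1\right) \left(-2\right) = -8 + 4 \left(-2\right) = -8 - 8 = -16$)
$I{\left(G \right)} = - \frac{18}{5}$ ($I{\left(G \right)} = - 2 \left(- \frac{16}{-20} + \frac{G}{G}\right) = - 2 \left(\left(-16\right) \left(- \frac{1}{20}\right) + 1\right) = - 2 \left(\frac{4}{5} + 1\right) = \left(-2\right) \frac{9}{5} = - \frac{18}{5}$)
$- \frac{3874}{I{\left(83 \right)}} = - \frac{3874}{- \frac{18}{5}} = \left(-3874\right) \left(- \frac{5}{18}\right) = \frac{9685}{9}$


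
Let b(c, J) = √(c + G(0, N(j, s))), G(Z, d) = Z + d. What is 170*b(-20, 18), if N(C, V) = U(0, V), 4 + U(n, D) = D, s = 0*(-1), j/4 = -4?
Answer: 340*I*√6 ≈ 832.83*I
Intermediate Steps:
j = -16 (j = 4*(-4) = -16)
s = 0
U(n, D) = -4 + D
N(C, V) = -4 + V
b(c, J) = √(-4 + c) (b(c, J) = √(c + (0 + (-4 + 0))) = √(c + (0 - 4)) = √(c - 4) = √(-4 + c))
170*b(-20, 18) = 170*√(-4 - 20) = 170*√(-24) = 170*(2*I*√6) = 340*I*√6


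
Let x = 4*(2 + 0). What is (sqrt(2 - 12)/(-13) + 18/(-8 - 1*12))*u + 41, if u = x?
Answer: 169/5 - 8*I*sqrt(10)/13 ≈ 33.8 - 1.946*I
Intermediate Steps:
x = 8 (x = 4*2 = 8)
u = 8
(sqrt(2 - 12)/(-13) + 18/(-8 - 1*12))*u + 41 = (sqrt(2 - 12)/(-13) + 18/(-8 - 1*12))*8 + 41 = (sqrt(-10)*(-1/13) + 18/(-8 - 12))*8 + 41 = ((I*sqrt(10))*(-1/13) + 18/(-20))*8 + 41 = (-I*sqrt(10)/13 + 18*(-1/20))*8 + 41 = (-I*sqrt(10)/13 - 9/10)*8 + 41 = (-9/10 - I*sqrt(10)/13)*8 + 41 = (-36/5 - 8*I*sqrt(10)/13) + 41 = 169/5 - 8*I*sqrt(10)/13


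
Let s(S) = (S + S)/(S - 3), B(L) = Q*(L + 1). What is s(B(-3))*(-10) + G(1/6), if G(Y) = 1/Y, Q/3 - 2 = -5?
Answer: -18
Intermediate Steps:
Q = -9 (Q = 6 + 3*(-5) = 6 - 15 = -9)
B(L) = -9 - 9*L (B(L) = -9*(L + 1) = -9*(1 + L) = -9 - 9*L)
s(S) = 2*S/(-3 + S) (s(S) = (2*S)/(-3 + S) = 2*S/(-3 + S))
s(B(-3))*(-10) + G(1/6) = (2*(-9 - 9*(-3))/(-3 + (-9 - 9*(-3))))*(-10) + 1/(1/6) = (2*(-9 + 27)/(-3 + (-9 + 27)))*(-10) + 1/(⅙) = (2*18/(-3 + 18))*(-10) + 6 = (2*18/15)*(-10) + 6 = (2*18*(1/15))*(-10) + 6 = (12/5)*(-10) + 6 = -24 + 6 = -18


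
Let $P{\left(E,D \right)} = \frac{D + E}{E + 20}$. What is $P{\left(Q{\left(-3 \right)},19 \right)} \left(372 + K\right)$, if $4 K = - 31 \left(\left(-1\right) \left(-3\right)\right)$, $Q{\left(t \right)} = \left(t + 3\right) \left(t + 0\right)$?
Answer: $\frac{5301}{16} \approx 331.31$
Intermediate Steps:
$Q{\left(t \right)} = t \left(3 + t\right)$ ($Q{\left(t \right)} = \left(3 + t\right) t = t \left(3 + t\right)$)
$K = - \frac{93}{4}$ ($K = \frac{\left(-31\right) \left(\left(-1\right) \left(-3\right)\right)}{4} = \frac{\left(-31\right) 3}{4} = \frac{1}{4} \left(-93\right) = - \frac{93}{4} \approx -23.25$)
$P{\left(E,D \right)} = \frac{D + E}{20 + E}$
$P{\left(Q{\left(-3 \right)},19 \right)} \left(372 + K\right) = \frac{19 - 3 \left(3 - 3\right)}{20 - 3 \left(3 - 3\right)} \left(372 - \frac{93}{4}\right) = \frac{19 - 0}{20 - 0} \cdot \frac{1395}{4} = \frac{19 + 0}{20 + 0} \cdot \frac{1395}{4} = \frac{1}{20} \cdot 19 \cdot \frac{1395}{4} = \frac{19}{20} \cdot \frac{1395}{4} = \frac{5301}{16}$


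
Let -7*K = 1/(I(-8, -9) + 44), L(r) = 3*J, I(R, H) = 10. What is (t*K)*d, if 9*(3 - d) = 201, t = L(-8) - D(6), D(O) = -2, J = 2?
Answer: 232/567 ≈ 0.40917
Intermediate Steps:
L(r) = 6 (L(r) = 3*2 = 6)
K = -1/378 (K = -1/(7*(10 + 44)) = -⅐/54 = -⅐*1/54 = -1/378 ≈ -0.0026455)
t = 8 (t = 6 - 1*(-2) = 6 + 2 = 8)
d = -58/3 (d = 3 - ⅑*201 = 3 - 67/3 = -58/3 ≈ -19.333)
(t*K)*d = (8*(-1/378))*(-58/3) = -4/189*(-58/3) = 232/567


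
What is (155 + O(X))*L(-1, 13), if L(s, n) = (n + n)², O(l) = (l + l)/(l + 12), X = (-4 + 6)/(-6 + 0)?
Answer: 3665948/35 ≈ 1.0474e+5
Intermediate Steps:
X = -⅓ (X = 2/(-6) = 2*(-⅙) = -⅓ ≈ -0.33333)
O(l) = 2*l/(12 + l) (O(l) = (2*l)/(12 + l) = 2*l/(12 + l))
L(s, n) = 4*n² (L(s, n) = (2*n)² = 4*n²)
(155 + O(X))*L(-1, 13) = (155 + 2*(-⅓)/(12 - ⅓))*(4*13²) = (155 + 2*(-⅓)/(35/3))*(4*169) = (155 + 2*(-⅓)*(3/35))*676 = (155 - 2/35)*676 = (5423/35)*676 = 3665948/35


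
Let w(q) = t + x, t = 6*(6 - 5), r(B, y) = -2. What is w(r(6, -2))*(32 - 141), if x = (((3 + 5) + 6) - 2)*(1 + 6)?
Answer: -9810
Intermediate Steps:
t = 6 (t = 6*1 = 6)
x = 84 (x = ((8 + 6) - 2)*7 = (14 - 2)*7 = 12*7 = 84)
w(q) = 90 (w(q) = 6 + 84 = 90)
w(r(6, -2))*(32 - 141) = 90*(32 - 141) = 90*(-109) = -9810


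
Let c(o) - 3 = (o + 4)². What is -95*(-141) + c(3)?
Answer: 13447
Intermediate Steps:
c(o) = 3 + (4 + o)² (c(o) = 3 + (o + 4)² = 3 + (4 + o)²)
-95*(-141) + c(3) = -95*(-141) + (3 + (4 + 3)²) = 13395 + (3 + 7²) = 13395 + (3 + 49) = 13395 + 52 = 13447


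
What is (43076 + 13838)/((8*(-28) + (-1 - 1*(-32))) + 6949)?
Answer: 28457/3378 ≈ 8.4242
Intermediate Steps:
(43076 + 13838)/((8*(-28) + (-1 - 1*(-32))) + 6949) = 56914/((-224 + (-1 + 32)) + 6949) = 56914/((-224 + 31) + 6949) = 56914/(-193 + 6949) = 56914/6756 = 56914*(1/6756) = 28457/3378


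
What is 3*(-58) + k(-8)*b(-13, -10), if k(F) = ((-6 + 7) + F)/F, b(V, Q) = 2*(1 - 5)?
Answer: -181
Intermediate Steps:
b(V, Q) = -8 (b(V, Q) = 2*(-4) = -8)
k(F) = (1 + F)/F
3*(-58) + k(-8)*b(-13, -10) = 3*(-58) + ((1 - 8)/(-8))*(-8) = -174 - ⅛*(-7)*(-8) = -174 + (7/8)*(-8) = -174 - 7 = -181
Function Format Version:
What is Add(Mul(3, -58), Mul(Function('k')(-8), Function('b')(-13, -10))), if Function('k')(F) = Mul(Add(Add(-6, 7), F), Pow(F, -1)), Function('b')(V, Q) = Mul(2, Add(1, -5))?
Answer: -181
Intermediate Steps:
Function('b')(V, Q) = -8 (Function('b')(V, Q) = Mul(2, -4) = -8)
Function('k')(F) = Mul(Pow(F, -1), Add(1, F)) (Function('k')(F) = Mul(Add(1, F), Pow(F, -1)) = Mul(Pow(F, -1), Add(1, F)))
Add(Mul(3, -58), Mul(Function('k')(-8), Function('b')(-13, -10))) = Add(Mul(3, -58), Mul(Mul(Pow(-8, -1), Add(1, -8)), -8)) = Add(-174, Mul(Mul(Rational(-1, 8), -7), -8)) = Add(-174, Mul(Rational(7, 8), -8)) = Add(-174, -7) = -181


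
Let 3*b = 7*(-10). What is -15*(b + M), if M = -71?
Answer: 1415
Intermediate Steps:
b = -70/3 (b = (7*(-10))/3 = (⅓)*(-70) = -70/3 ≈ -23.333)
-15*(b + M) = -15*(-70/3 - 71) = -15*(-283/3) = 1415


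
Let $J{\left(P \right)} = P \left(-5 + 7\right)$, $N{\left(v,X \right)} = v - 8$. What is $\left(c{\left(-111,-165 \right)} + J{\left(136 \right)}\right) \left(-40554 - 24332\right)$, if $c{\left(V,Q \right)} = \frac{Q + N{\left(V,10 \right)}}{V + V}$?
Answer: $- \frac{1968251924}{111} \approx -1.7732 \cdot 10^{7}$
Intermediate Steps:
$N{\left(v,X \right)} = -8 + v$ ($N{\left(v,X \right)} = v - 8 = -8 + v$)
$c{\left(V,Q \right)} = \frac{-8 + Q + V}{2 V}$ ($c{\left(V,Q \right)} = \frac{Q + \left(-8 + V\right)}{V + V} = \frac{-8 + Q + V}{2 V}$)
$J{\left(P \right)} = 2 P$ ($J{\left(P \right)} = P 2 = 2 P$)
$\left(c{\left(-111,-165 \right)} + J{\left(136 \right)}\right) \left(-40554 - 24332\right) = \left(\frac{-8 - 165 - 111}{2 \left(-111\right)} + 2 \cdot 136\right) \left(-40554 - 24332\right) = \left(\frac{1}{2} \left(- \frac{1}{111}\right) \left(-284\right) + 272\right) \left(-64886\right) = \left(\frac{142}{111} + 272\right) \left(-64886\right) = \frac{30334}{111} \left(-64886\right) = - \frac{1968251924}{111}$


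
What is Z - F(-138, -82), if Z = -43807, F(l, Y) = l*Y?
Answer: -55123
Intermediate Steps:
F(l, Y) = Y*l
Z - F(-138, -82) = -43807 - (-82)*(-138) = -43807 - 1*11316 = -43807 - 11316 = -55123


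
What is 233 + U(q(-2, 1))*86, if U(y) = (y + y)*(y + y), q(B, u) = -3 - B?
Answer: 577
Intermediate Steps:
U(y) = 4*y**2 (U(y) = (2*y)*(2*y) = 4*y**2)
233 + U(q(-2, 1))*86 = 233 + (4*(-3 - 1*(-2))**2)*86 = 233 + (4*(-3 + 2)**2)*86 = 233 + (4*(-1)**2)*86 = 233 + (4*1)*86 = 233 + 4*86 = 233 + 344 = 577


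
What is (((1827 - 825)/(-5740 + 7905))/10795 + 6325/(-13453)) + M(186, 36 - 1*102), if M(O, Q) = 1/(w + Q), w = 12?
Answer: -754191756691/1543479139350 ≈ -0.48863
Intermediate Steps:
M(O, Q) = 1/(12 + Q)
(((1827 - 825)/(-5740 + 7905))/10795 + 6325/(-13453)) + M(186, 36 - 1*102) = (((1827 - 825)/(-5740 + 7905))/10795 + 6325/(-13453)) + 1/(12 + (36 - 1*102)) = ((1002/2165)*(1/10795) + 6325*(-1/13453)) + 1/(12 + (36 - 102)) = ((1002*(1/2165))*(1/10795) - 575/1223) + 1/(12 - 66) = ((1002/2165)*(1/10795) - 575/1223) + 1/(-54) = (1002/23371175 - 575/1223) - 1/54 = -13437200179/28582947025 - 1/54 = -754191756691/1543479139350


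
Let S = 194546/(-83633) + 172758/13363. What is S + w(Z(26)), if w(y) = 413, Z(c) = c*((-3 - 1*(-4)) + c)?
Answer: 43037482213/101598889 ≈ 423.60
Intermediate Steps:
Z(c) = c*(1 + c) (Z(c) = c*((-3 + 4) + c) = c*(1 + c))
S = 1077141056/101598889 (S = 194546*(-1/83633) + 172758*(1/13363) = -17686/7603 + 172758/13363 = 1077141056/101598889 ≈ 10.602)
S + w(Z(26)) = 1077141056/101598889 + 413 = 43037482213/101598889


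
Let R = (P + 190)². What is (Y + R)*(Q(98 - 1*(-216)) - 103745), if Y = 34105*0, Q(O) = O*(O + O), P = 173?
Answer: 12313417743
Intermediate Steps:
Q(O) = 2*O² (Q(O) = O*(2*O) = 2*O²)
R = 131769 (R = (173 + 190)² = 363² = 131769)
Y = 0
(Y + R)*(Q(98 - 1*(-216)) - 103745) = (0 + 131769)*(2*(98 - 1*(-216))² - 103745) = 131769*(2*(98 + 216)² - 103745) = 131769*(2*314² - 103745) = 131769*(2*98596 - 103745) = 131769*(197192 - 103745) = 131769*93447 = 12313417743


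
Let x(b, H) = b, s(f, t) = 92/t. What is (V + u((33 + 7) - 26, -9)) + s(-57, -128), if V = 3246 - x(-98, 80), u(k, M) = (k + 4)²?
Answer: 117353/32 ≈ 3667.3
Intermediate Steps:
u(k, M) = (4 + k)²
V = 3344 (V = 3246 - 1*(-98) = 3246 + 98 = 3344)
(V + u((33 + 7) - 26, -9)) + s(-57, -128) = (3344 + (4 + ((33 + 7) - 26))²) + 92/(-128) = (3344 + (4 + (40 - 26))²) + 92*(-1/128) = (3344 + (4 + 14)²) - 23/32 = (3344 + 18²) - 23/32 = (3344 + 324) - 23/32 = 3668 - 23/32 = 117353/32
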